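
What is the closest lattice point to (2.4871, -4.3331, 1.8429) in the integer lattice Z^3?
(2, -4, 2)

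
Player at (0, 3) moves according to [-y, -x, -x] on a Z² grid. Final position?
(-2, 2)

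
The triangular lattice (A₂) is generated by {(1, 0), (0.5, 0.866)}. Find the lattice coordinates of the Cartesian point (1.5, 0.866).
b₁ + b₂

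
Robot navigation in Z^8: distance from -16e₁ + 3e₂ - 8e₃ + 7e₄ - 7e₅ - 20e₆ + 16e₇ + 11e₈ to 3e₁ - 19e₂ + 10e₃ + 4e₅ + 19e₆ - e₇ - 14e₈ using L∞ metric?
39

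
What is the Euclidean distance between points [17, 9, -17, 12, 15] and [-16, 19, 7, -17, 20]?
51.2933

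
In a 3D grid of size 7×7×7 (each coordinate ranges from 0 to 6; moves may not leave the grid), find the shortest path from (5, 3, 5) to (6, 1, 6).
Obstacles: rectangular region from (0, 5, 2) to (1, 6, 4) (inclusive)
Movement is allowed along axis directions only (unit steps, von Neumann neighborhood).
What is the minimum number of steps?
4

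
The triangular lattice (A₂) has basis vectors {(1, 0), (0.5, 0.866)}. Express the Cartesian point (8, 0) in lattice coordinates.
8b₁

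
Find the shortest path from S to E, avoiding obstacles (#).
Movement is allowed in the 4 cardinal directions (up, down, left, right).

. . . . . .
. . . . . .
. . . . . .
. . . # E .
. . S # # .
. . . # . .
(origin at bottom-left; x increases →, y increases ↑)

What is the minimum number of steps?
5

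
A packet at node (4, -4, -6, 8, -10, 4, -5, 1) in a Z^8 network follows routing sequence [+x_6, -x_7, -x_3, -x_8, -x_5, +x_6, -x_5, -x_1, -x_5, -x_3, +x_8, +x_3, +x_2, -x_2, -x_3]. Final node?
(3, -4, -8, 8, -13, 6, -6, 1)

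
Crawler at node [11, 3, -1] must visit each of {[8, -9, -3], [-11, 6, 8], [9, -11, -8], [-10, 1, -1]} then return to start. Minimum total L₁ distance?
110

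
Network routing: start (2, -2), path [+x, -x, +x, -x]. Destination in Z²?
(2, -2)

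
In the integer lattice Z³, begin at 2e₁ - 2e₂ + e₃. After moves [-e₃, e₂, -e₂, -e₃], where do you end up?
(2, -2, -1)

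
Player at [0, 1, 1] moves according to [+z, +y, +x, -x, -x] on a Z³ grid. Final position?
(-1, 2, 2)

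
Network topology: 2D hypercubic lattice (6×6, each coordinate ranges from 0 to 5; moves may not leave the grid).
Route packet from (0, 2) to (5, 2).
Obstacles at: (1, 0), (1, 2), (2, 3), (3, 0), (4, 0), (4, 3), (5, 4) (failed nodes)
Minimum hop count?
7
(one shortest path: (0, 2) → (0, 1) → (1, 1) → (2, 1) → (3, 1) → (4, 1) → (5, 1) → (5, 2))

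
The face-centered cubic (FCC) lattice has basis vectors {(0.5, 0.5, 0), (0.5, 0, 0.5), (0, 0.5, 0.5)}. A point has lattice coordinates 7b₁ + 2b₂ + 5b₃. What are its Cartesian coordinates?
(4.5, 6, 3.5)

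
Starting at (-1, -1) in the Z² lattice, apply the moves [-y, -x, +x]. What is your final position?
(-1, -2)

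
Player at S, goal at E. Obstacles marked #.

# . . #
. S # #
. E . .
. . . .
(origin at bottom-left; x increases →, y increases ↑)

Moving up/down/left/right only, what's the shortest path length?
1
(one shortest path: (1, 2) → (1, 1))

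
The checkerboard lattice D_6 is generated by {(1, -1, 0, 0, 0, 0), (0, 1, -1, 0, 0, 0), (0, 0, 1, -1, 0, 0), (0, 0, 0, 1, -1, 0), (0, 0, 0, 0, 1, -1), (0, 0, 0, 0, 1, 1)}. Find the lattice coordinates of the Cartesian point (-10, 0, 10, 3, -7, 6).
-10b₁ - 10b₂ + 3b₄ - 5b₅ + b₆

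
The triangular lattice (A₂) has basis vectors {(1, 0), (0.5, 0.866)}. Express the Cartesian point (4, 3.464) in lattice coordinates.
2b₁ + 4b₂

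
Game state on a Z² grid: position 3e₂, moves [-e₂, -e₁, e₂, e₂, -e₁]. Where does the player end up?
(-2, 4)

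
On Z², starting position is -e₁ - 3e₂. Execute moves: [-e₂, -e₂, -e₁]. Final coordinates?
(-2, -5)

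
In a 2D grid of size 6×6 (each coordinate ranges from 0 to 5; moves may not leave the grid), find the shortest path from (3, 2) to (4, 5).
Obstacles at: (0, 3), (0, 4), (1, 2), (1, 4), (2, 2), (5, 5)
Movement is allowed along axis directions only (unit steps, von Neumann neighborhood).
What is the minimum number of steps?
4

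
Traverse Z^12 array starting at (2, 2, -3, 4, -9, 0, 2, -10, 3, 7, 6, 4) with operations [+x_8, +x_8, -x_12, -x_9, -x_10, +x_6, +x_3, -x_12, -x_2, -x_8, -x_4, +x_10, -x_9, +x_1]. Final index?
(3, 1, -2, 3, -9, 1, 2, -9, 1, 7, 6, 2)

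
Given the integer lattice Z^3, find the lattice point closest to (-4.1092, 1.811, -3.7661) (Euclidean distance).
(-4, 2, -4)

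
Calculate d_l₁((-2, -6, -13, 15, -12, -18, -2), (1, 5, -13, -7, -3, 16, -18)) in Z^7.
95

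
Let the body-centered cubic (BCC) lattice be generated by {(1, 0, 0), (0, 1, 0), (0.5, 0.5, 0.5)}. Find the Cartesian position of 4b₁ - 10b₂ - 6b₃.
(1, -13, -3)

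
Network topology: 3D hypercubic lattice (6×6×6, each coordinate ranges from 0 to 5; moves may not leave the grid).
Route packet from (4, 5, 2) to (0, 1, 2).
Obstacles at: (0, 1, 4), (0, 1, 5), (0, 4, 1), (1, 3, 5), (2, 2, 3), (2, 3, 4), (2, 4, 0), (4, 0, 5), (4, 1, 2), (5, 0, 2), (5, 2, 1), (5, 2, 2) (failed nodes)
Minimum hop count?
8
(one shortest path: (4, 5, 2) → (3, 5, 2) → (2, 5, 2) → (1, 5, 2) → (0, 5, 2) → (0, 4, 2) → (0, 3, 2) → (0, 2, 2) → (0, 1, 2))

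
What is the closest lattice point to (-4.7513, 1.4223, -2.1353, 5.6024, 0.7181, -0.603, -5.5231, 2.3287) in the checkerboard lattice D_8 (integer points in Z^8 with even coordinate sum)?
(-5, 1, -2, 6, 1, -1, -6, 2)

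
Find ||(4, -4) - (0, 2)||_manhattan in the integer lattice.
10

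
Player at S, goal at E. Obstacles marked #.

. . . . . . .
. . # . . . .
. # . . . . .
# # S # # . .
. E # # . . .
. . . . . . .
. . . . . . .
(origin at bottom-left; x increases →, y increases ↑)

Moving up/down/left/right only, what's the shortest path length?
12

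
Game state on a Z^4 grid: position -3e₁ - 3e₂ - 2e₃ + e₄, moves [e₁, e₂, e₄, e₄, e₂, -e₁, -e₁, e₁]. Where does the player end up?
(-3, -1, -2, 3)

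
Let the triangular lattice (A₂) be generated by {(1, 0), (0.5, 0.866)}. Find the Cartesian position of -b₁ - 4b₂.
(-3, -3.464)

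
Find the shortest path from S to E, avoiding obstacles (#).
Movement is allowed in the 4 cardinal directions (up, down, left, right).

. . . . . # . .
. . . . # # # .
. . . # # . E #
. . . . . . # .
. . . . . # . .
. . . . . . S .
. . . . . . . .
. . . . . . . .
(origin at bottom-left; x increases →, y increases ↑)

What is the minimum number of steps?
7
(one shortest path: (6, 2) → (5, 2) → (4, 2) → (4, 3) → (4, 4) → (5, 4) → (5, 5) → (6, 5))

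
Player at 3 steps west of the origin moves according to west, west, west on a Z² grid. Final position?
(-6, 0)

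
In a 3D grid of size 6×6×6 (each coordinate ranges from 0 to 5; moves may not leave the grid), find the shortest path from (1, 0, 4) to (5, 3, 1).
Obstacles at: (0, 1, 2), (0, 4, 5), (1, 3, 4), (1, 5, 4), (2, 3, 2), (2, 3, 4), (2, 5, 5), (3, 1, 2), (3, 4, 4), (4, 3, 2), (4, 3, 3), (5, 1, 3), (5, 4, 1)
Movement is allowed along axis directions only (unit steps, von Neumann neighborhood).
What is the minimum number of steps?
10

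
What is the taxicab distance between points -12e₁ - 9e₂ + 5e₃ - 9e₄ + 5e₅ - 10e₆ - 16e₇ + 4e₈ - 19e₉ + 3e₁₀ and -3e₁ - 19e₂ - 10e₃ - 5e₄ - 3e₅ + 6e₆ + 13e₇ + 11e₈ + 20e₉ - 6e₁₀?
146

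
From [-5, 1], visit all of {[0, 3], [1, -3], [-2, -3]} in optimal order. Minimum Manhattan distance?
17
(one optimal route: (-5, 1) → (0, 3) → (1, -3) → (-2, -3))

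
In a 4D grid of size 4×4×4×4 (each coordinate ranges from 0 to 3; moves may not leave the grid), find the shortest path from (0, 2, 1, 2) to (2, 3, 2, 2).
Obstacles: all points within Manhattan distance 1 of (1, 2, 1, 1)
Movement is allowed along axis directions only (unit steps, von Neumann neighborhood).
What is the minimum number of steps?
4
(one shortest path: (0, 2, 1, 2) → (0, 3, 1, 2) → (1, 3, 1, 2) → (2, 3, 1, 2) → (2, 3, 2, 2))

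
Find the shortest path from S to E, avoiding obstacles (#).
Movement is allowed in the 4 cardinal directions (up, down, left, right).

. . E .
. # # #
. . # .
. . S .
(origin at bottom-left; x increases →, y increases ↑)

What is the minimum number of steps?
7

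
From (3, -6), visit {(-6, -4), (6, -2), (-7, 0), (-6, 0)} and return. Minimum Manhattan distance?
38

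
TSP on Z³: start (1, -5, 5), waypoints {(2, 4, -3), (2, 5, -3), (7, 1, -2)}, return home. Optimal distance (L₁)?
48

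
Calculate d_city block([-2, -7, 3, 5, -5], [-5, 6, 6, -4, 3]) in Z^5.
36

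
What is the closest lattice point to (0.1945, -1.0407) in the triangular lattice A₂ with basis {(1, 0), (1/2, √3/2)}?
(0.5, -0.866)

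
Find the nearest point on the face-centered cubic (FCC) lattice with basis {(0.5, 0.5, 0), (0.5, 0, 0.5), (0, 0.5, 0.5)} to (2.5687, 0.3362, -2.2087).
(2.5, 0.5, -2)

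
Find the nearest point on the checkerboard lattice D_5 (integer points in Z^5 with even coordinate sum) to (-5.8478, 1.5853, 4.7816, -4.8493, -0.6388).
(-6, 1, 5, -5, -1)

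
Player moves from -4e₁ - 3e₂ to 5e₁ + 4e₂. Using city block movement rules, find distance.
16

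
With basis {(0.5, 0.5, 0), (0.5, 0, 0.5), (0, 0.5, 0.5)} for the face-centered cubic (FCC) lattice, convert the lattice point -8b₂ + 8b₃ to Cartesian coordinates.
(-4, 4, 0)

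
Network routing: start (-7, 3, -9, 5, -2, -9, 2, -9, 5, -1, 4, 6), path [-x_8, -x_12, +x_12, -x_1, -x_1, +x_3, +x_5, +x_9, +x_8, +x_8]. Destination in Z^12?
(-9, 3, -8, 5, -1, -9, 2, -8, 6, -1, 4, 6)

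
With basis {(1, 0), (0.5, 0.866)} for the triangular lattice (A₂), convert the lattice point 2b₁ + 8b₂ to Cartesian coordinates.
(6, 6.928)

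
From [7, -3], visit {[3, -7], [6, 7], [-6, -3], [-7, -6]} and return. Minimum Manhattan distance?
56
(one optimal route: (7, -3) → (3, -7) → (-7, -6) → (-6, -3) → (6, 7) → (7, -3))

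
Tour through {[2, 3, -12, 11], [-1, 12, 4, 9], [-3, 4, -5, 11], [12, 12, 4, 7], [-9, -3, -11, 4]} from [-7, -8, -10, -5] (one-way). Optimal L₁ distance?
91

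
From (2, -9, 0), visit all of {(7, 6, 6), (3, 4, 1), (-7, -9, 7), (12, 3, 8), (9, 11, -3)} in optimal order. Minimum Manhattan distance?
86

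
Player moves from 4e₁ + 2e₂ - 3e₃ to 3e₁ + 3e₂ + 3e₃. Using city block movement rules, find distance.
8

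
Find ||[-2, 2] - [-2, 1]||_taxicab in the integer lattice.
1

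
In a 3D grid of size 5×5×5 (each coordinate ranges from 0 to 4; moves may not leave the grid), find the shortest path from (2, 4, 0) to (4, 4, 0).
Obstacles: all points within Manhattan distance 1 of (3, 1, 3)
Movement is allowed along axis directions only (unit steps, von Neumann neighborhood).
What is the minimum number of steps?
2
(one shortest path: (2, 4, 0) → (3, 4, 0) → (4, 4, 0))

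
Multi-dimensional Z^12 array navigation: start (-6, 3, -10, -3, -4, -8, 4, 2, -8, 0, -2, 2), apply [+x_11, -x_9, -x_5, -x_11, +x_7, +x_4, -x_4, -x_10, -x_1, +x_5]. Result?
(-7, 3, -10, -3, -4, -8, 5, 2, -9, -1, -2, 2)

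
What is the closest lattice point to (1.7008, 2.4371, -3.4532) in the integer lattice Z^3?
(2, 2, -3)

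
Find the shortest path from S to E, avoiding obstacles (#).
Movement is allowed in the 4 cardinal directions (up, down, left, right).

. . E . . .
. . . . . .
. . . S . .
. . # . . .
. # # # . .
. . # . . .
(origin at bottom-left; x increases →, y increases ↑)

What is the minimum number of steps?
3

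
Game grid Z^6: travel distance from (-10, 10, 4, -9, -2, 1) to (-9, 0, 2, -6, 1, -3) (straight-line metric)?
11.7898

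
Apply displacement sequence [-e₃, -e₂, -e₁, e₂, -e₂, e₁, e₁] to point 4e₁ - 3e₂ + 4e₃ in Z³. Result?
(5, -4, 3)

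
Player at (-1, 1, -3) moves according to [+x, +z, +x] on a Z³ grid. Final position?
(1, 1, -2)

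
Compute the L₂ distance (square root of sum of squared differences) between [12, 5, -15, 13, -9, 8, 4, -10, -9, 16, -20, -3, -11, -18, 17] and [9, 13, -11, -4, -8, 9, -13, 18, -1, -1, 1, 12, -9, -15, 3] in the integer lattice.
51.7784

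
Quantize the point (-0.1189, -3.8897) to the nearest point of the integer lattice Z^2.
(0, -4)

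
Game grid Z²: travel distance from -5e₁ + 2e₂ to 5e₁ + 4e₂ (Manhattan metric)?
12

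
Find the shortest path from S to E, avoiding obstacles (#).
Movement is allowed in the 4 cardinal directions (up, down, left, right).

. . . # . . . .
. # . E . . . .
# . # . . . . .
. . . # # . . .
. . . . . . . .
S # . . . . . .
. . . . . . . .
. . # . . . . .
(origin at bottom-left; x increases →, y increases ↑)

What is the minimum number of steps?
11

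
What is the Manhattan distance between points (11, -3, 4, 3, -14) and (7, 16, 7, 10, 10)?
57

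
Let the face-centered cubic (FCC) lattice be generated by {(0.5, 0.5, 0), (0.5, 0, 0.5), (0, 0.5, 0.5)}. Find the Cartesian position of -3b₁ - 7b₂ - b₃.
(-5, -2, -4)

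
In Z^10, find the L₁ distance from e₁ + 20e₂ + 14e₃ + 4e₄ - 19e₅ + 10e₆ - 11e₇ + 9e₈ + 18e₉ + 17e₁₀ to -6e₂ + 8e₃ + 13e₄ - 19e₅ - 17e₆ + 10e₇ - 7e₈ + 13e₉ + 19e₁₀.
113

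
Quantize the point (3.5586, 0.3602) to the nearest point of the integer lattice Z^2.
(4, 0)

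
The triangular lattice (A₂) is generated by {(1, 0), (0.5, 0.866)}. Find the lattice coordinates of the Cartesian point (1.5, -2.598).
3b₁ - 3b₂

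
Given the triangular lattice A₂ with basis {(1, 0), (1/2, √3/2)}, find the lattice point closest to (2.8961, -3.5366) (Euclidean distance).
(3, -3.464)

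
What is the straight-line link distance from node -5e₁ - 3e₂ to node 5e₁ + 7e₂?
14.1421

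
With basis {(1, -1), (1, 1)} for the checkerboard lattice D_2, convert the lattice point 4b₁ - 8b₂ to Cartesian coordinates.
(-4, -12)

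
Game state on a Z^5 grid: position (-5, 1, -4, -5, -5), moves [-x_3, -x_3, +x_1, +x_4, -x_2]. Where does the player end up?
(-4, 0, -6, -4, -5)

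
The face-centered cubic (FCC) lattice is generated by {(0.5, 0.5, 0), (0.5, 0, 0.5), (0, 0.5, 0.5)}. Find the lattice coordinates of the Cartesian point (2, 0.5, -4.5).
7b₁ - 3b₂ - 6b₃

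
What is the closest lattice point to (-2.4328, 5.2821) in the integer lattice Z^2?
(-2, 5)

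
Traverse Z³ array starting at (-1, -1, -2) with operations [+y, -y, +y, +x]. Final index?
(0, 0, -2)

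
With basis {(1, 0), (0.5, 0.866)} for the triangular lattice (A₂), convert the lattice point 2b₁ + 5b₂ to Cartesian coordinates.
(4.5, 4.33)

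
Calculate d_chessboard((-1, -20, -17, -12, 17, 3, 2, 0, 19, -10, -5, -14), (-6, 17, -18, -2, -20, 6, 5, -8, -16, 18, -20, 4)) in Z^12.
37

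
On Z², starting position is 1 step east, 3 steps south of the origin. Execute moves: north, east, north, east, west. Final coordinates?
(2, -1)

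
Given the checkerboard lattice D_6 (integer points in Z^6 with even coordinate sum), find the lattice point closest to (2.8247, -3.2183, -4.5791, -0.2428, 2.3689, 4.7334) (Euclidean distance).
(3, -3, -5, 0, 2, 5)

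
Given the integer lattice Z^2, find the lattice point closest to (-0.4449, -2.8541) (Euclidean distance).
(0, -3)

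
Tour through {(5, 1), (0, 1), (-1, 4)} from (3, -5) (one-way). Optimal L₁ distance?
17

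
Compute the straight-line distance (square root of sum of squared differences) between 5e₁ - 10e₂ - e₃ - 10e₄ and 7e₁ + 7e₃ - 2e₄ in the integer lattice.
15.2315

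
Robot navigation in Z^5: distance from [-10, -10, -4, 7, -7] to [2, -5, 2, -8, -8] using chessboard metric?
15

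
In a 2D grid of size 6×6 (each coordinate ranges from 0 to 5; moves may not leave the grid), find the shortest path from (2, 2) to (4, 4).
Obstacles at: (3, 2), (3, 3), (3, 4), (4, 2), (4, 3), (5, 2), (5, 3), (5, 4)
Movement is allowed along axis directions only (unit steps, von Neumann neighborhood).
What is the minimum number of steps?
6
(one shortest path: (2, 2) → (2, 3) → (2, 4) → (2, 5) → (3, 5) → (4, 5) → (4, 4))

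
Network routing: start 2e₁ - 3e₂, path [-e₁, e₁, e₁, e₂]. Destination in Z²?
(3, -2)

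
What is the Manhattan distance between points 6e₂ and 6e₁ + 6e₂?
6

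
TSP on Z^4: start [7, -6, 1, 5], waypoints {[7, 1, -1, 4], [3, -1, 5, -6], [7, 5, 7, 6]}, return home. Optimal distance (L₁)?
72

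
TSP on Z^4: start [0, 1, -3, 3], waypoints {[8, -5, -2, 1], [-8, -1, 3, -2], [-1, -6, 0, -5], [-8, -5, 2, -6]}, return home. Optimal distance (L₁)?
76
(one optimal route: (0, 1, -3, 3) → (8, -5, -2, 1) → (-1, -6, 0, -5) → (-8, -5, 2, -6) → (-8, -1, 3, -2) → (0, 1, -3, 3))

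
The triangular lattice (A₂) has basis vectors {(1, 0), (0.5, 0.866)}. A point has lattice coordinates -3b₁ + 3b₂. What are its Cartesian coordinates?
(-1.5, 2.598)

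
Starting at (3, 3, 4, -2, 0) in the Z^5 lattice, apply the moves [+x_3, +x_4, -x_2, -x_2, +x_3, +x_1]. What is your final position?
(4, 1, 6, -1, 0)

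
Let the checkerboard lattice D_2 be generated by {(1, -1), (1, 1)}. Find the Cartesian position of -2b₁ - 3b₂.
(-5, -1)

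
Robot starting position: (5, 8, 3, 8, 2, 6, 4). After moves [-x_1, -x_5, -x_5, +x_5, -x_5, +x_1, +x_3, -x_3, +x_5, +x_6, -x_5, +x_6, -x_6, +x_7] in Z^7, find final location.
(5, 8, 3, 8, 0, 7, 5)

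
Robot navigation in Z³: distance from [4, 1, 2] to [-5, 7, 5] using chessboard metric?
9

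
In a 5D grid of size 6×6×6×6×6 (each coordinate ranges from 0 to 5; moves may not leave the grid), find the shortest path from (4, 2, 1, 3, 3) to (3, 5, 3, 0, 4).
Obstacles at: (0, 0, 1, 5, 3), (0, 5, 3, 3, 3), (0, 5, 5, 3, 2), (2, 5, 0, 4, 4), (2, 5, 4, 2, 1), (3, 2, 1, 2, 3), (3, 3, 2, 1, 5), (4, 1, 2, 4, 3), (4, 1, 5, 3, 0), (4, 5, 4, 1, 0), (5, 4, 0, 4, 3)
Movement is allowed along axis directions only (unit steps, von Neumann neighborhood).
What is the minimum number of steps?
10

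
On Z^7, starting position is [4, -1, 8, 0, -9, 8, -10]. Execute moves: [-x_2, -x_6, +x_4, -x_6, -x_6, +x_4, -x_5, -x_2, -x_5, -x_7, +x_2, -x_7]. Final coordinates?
(4, -2, 8, 2, -11, 5, -12)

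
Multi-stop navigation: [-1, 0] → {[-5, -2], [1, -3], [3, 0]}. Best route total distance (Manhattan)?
16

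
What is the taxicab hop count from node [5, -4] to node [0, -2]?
7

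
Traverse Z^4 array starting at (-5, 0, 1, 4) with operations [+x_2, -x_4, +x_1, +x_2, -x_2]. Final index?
(-4, 1, 1, 3)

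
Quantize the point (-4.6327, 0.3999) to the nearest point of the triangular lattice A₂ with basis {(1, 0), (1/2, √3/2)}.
(-4.5, 0.866)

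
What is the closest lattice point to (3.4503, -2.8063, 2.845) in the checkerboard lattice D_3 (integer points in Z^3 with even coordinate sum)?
(4, -3, 3)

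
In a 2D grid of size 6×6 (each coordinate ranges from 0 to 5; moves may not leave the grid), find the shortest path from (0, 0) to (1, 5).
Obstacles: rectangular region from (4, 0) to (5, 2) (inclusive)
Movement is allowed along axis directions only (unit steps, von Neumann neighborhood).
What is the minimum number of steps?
6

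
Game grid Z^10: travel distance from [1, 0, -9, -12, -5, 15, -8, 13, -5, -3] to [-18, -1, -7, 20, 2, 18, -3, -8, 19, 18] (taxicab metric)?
135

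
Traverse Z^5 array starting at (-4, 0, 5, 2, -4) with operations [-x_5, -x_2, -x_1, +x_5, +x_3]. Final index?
(-5, -1, 6, 2, -4)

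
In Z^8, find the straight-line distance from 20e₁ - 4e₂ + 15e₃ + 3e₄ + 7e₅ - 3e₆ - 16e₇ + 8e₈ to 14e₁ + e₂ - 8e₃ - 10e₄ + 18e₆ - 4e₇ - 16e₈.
44.3734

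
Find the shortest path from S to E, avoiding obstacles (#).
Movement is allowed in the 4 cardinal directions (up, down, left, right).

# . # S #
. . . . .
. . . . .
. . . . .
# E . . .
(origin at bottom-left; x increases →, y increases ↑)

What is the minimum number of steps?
6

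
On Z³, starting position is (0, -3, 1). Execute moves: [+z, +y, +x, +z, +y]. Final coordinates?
(1, -1, 3)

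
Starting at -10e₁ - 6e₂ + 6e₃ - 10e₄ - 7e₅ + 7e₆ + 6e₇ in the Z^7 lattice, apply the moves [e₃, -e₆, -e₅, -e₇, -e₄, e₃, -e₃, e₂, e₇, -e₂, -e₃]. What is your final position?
(-10, -6, 6, -11, -8, 6, 6)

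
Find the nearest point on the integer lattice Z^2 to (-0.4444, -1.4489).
(0, -1)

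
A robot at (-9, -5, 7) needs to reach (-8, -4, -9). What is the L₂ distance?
16.0624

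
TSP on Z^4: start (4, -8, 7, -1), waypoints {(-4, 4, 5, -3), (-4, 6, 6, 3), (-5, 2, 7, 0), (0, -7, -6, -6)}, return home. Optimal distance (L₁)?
90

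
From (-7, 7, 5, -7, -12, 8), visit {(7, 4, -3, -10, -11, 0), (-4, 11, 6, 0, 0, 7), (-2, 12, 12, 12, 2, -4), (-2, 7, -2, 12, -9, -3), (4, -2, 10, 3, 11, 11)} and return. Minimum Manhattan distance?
234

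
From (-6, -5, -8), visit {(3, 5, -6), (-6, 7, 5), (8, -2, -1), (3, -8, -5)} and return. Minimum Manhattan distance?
94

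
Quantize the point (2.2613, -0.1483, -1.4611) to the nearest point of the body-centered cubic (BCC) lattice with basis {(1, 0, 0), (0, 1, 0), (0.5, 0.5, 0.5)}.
(2.5, -0.5, -1.5)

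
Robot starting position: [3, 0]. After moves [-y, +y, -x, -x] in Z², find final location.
(1, 0)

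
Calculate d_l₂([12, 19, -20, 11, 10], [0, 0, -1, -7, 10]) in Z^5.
34.4964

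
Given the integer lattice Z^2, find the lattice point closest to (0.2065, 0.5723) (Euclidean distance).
(0, 1)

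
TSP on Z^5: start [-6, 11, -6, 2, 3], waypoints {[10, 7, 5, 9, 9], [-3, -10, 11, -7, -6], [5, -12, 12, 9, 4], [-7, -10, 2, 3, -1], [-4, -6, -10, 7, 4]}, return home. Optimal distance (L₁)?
202
(one optimal route: (-6, 11, -6, 2, 3) → (10, 7, 5, 9, 9) → (5, -12, 12, 9, 4) → (-3, -10, 11, -7, -6) → (-7, -10, 2, 3, -1) → (-4, -6, -10, 7, 4) → (-6, 11, -6, 2, 3))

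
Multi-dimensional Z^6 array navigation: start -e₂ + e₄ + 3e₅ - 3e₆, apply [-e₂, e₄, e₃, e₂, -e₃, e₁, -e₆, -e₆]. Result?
(1, -1, 0, 2, 3, -5)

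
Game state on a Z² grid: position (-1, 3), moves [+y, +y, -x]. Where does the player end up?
(-2, 5)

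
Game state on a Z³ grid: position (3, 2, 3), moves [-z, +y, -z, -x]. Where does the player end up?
(2, 3, 1)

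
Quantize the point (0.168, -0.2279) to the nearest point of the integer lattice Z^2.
(0, 0)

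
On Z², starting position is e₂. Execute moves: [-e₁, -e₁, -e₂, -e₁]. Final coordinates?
(-3, 0)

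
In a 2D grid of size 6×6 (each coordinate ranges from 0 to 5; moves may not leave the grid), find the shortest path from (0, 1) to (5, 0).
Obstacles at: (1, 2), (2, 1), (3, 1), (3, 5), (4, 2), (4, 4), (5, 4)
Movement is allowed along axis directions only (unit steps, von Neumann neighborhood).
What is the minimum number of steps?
6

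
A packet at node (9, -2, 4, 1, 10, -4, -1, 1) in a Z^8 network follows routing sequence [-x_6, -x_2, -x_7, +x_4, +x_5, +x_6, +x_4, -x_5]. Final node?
(9, -3, 4, 3, 10, -4, -2, 1)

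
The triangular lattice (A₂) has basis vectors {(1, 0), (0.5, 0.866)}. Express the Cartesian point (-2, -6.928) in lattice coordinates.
2b₁ - 8b₂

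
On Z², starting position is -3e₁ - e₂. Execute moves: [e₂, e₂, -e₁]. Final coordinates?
(-4, 1)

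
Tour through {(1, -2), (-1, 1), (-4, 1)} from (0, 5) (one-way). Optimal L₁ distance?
16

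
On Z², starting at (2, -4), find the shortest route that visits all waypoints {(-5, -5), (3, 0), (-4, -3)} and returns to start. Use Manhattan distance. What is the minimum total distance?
26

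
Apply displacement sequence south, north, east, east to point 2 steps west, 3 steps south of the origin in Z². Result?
(0, -3)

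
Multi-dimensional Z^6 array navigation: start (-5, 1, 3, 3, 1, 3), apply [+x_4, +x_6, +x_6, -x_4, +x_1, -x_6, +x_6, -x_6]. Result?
(-4, 1, 3, 3, 1, 4)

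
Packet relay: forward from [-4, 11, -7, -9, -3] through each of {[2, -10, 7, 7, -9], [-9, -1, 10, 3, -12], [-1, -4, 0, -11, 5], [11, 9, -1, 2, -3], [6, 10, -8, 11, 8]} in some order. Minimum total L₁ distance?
197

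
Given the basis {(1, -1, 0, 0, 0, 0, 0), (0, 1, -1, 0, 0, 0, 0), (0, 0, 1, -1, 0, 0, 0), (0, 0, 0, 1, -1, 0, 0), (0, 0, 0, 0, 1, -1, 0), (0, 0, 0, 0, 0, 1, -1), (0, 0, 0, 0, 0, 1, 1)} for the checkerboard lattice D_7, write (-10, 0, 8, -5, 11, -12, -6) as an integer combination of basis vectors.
-10b₁ - 10b₂ - 2b₃ - 7b₄ + 4b₅ - b₆ - 7b₇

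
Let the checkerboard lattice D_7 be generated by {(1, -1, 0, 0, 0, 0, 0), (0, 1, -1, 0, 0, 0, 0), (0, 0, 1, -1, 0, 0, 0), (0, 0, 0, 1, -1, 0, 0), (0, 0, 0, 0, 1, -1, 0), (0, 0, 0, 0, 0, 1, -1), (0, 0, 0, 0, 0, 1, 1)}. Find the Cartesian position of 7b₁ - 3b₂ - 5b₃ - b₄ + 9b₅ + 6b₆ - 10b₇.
(7, -10, -2, 4, 10, -13, -16)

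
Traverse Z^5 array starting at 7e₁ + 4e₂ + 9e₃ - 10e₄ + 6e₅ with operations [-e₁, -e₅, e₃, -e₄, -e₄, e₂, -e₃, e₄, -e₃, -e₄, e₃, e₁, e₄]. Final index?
(7, 5, 9, -11, 5)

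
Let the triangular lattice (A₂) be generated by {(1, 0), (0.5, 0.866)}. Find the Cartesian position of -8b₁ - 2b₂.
(-9, -1.732)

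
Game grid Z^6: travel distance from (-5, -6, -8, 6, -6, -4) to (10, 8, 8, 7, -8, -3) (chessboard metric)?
16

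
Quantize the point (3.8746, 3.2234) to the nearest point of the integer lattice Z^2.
(4, 3)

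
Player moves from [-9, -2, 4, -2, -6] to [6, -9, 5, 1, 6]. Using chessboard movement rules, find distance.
15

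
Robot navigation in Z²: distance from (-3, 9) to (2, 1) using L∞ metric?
8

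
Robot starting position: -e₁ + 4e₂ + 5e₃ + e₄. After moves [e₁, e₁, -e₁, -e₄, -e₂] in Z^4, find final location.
(0, 3, 5, 0)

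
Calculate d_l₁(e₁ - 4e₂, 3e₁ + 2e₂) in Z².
8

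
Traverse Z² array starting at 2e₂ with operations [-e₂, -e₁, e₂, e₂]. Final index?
(-1, 3)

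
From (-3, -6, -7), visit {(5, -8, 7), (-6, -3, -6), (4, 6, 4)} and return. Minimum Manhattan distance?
78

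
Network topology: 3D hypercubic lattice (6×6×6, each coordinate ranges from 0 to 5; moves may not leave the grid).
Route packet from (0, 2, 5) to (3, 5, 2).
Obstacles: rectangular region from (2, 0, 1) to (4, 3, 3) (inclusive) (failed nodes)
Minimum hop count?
9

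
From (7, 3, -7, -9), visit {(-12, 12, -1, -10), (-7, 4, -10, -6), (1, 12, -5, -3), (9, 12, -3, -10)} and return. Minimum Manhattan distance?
104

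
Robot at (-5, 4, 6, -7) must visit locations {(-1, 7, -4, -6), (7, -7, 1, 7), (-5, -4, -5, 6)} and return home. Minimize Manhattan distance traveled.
110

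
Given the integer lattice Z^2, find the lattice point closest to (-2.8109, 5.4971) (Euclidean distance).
(-3, 5)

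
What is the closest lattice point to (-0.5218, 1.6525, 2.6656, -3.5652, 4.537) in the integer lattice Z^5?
(-1, 2, 3, -4, 5)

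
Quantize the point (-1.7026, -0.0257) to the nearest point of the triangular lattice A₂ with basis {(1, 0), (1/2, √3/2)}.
(-2, 0)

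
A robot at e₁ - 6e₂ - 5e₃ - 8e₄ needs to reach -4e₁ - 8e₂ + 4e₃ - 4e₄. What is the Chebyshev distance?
9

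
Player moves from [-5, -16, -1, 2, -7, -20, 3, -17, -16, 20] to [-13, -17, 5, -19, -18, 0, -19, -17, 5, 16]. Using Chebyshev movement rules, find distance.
22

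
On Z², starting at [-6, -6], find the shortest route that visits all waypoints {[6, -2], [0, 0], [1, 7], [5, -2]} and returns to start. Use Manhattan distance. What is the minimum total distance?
50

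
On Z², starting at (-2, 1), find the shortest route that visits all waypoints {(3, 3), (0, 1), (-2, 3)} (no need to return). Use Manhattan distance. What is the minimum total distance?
11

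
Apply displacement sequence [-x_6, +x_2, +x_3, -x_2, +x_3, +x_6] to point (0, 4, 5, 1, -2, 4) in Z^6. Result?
(0, 4, 7, 1, -2, 4)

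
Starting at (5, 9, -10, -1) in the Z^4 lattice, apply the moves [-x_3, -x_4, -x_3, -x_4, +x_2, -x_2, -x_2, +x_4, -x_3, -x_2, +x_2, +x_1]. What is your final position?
(6, 8, -13, -2)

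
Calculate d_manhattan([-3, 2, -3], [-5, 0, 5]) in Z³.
12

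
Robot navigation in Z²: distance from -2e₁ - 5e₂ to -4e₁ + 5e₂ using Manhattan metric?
12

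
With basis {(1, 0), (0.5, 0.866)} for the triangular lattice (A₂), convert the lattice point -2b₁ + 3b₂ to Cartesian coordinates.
(-0.5, 2.598)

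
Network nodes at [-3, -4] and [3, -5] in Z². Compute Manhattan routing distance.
7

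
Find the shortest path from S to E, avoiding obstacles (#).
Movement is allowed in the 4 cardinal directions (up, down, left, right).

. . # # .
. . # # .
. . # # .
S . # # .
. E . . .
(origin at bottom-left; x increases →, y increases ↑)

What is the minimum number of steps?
2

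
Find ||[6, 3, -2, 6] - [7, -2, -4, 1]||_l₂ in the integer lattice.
7.4162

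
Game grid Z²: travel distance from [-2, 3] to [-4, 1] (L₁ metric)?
4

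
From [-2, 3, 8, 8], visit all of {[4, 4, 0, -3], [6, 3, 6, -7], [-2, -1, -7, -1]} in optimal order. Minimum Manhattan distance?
58
(one optimal route: (-2, 3, 8, 8) → (6, 3, 6, -7) → (4, 4, 0, -3) → (-2, -1, -7, -1))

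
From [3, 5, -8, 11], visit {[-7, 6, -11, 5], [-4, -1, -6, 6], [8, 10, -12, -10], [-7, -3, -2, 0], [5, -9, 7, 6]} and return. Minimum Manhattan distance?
170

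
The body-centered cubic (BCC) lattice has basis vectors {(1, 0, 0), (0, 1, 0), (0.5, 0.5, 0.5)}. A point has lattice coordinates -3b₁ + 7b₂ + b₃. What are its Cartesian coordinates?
(-2.5, 7.5, 0.5)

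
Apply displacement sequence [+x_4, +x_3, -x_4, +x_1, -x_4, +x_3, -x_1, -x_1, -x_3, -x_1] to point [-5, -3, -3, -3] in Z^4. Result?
(-7, -3, -2, -4)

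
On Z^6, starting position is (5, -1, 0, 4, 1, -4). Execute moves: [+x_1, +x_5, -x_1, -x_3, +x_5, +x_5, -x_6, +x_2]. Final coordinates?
(5, 0, -1, 4, 4, -5)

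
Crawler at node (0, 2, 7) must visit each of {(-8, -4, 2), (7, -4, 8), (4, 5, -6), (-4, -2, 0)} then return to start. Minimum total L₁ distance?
84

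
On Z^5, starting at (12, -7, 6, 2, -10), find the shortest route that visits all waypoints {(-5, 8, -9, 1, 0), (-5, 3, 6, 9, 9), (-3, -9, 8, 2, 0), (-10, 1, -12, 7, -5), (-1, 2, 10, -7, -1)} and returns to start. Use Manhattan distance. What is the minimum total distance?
210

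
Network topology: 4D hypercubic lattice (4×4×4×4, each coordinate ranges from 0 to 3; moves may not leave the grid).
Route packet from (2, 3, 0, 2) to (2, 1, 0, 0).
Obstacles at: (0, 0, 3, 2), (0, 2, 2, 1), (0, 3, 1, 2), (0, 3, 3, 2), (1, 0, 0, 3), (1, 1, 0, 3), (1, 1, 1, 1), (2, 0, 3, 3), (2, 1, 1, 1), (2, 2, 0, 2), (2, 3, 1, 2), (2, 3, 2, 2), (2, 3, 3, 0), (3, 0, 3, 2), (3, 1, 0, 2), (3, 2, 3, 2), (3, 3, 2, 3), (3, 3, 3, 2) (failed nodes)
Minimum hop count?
4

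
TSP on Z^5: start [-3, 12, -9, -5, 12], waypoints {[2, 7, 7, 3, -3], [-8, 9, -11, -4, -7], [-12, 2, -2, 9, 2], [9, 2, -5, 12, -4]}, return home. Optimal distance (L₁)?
188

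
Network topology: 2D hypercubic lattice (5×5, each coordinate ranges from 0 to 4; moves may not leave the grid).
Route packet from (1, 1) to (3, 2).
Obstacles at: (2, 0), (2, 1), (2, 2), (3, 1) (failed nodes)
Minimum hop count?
5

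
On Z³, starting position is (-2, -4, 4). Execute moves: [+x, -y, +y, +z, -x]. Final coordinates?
(-2, -4, 5)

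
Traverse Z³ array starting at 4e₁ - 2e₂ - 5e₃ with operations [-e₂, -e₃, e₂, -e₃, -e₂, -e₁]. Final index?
(3, -3, -7)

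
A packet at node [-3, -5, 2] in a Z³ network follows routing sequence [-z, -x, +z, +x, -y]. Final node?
(-3, -6, 2)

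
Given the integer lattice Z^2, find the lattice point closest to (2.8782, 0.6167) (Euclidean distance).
(3, 1)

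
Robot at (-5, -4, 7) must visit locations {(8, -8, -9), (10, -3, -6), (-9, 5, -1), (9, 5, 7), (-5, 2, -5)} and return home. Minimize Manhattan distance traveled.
114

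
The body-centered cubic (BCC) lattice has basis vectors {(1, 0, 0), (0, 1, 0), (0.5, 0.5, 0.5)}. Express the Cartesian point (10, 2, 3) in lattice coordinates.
7b₁ - b₂ + 6b₃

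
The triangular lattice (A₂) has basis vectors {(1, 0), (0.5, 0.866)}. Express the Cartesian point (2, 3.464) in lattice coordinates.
4b₂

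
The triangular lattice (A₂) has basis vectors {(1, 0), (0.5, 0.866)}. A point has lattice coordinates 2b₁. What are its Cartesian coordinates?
(2, 0)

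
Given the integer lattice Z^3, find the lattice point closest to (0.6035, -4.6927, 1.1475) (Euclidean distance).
(1, -5, 1)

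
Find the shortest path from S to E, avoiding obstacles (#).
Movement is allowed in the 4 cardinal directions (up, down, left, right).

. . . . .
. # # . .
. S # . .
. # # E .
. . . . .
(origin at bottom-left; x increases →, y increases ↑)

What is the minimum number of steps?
7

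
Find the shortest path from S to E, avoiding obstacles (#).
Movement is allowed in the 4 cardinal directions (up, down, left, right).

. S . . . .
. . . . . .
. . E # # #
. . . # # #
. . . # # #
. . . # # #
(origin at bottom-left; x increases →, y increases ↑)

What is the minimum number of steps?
3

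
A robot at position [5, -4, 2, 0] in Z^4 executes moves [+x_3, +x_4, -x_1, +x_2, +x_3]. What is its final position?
(4, -3, 4, 1)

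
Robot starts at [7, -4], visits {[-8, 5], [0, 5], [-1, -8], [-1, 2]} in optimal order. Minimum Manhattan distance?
34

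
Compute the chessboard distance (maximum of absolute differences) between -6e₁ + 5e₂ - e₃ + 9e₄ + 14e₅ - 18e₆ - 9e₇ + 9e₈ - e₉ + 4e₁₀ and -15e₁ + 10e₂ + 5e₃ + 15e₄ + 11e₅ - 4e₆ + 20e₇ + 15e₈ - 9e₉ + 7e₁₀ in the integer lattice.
29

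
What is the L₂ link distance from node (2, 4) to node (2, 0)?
4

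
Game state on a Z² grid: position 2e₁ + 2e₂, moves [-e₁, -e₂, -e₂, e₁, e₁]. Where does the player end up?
(3, 0)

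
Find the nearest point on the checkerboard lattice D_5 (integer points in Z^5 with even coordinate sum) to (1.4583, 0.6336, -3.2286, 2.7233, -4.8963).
(2, 1, -3, 3, -5)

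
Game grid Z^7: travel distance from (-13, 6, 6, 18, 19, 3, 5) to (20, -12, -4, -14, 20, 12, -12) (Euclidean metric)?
53.9259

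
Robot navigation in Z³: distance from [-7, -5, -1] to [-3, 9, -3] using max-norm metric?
14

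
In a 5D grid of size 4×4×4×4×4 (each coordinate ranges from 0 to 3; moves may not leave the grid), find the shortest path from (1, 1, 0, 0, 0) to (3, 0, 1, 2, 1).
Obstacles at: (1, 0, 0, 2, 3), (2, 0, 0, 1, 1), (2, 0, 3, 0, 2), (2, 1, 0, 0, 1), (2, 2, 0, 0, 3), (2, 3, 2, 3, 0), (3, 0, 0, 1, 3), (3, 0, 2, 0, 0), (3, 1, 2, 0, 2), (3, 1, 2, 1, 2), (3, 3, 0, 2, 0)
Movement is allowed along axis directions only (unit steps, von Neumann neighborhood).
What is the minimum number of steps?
7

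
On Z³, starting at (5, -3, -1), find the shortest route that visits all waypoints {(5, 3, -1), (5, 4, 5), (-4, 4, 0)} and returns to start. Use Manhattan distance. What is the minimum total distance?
44
(one optimal route: (5, -3, -1) → (5, 3, -1) → (5, 4, 5) → (-4, 4, 0) → (5, -3, -1))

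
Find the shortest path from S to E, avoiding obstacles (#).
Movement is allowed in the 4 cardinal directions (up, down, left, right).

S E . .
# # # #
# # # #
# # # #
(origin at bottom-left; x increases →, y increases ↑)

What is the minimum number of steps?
1
(one shortest path: (0, 3) → (1, 3))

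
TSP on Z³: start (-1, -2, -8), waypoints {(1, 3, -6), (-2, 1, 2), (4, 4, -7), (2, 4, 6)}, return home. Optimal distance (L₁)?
54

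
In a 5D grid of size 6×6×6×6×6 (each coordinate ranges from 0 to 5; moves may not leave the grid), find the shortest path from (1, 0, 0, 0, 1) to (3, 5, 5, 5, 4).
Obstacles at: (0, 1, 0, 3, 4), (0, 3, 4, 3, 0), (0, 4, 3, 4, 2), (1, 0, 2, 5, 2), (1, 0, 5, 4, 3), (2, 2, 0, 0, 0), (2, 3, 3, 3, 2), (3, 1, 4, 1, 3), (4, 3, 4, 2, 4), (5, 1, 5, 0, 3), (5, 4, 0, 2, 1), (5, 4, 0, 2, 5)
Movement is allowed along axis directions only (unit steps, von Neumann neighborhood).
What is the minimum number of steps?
20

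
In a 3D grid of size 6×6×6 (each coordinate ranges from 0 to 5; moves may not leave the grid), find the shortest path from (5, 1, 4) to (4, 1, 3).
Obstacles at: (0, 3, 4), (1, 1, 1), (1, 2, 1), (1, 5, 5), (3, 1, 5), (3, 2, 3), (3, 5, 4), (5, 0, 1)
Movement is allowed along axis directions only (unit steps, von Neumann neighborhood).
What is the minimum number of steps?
2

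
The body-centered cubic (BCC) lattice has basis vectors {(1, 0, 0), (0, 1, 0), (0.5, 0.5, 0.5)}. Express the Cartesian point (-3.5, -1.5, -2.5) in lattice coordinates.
-b₁ + b₂ - 5b₃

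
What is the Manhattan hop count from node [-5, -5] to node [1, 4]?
15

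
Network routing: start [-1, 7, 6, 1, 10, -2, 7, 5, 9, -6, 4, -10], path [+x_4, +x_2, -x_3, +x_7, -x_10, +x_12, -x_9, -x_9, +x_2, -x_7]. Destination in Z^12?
(-1, 9, 5, 2, 10, -2, 7, 5, 7, -7, 4, -9)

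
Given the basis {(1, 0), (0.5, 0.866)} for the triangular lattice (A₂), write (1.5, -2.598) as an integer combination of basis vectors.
3b₁ - 3b₂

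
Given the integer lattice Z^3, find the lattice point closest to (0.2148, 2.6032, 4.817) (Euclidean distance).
(0, 3, 5)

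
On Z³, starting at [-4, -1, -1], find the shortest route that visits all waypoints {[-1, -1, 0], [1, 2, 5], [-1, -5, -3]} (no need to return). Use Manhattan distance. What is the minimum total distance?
26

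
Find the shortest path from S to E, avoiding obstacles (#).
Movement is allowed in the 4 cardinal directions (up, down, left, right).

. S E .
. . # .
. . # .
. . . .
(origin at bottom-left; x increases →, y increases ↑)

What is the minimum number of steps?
1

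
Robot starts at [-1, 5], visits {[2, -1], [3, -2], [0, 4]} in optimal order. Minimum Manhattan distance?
11
(one optimal route: (-1, 5) → (0, 4) → (2, -1) → (3, -2))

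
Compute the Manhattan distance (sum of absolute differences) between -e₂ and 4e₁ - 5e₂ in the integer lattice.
8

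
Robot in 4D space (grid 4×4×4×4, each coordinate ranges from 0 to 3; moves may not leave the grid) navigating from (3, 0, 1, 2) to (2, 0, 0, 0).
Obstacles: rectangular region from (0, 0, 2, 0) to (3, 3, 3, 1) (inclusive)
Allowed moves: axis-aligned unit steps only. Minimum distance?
4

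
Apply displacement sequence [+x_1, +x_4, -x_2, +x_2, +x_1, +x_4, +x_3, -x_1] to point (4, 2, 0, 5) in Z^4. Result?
(5, 2, 1, 7)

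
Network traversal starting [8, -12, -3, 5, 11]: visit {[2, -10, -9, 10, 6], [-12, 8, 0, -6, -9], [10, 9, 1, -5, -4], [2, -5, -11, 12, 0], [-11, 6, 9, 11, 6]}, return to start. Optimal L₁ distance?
216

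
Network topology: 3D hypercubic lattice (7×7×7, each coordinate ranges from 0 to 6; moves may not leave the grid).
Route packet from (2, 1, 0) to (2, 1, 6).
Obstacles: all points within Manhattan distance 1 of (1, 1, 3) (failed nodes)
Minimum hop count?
8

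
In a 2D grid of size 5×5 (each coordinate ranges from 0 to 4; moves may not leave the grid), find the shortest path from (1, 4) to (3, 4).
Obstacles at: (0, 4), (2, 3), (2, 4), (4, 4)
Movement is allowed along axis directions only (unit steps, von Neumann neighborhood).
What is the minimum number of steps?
6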